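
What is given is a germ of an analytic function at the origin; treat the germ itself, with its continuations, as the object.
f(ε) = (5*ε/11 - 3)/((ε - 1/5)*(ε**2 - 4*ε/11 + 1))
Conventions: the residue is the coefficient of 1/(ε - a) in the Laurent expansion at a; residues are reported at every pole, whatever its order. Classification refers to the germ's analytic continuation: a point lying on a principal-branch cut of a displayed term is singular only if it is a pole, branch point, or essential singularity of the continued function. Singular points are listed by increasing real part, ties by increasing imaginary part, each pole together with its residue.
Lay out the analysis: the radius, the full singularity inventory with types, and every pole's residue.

Radius of convergence at 0: 1/5.
At (2/11) - ((3/11)*sqrt(13))*i: a pole of order 1; residue (200/133) + ((745/10374)*sqrt(13))*i.
At (2/11) + ((3/11)*sqrt(13))*i: a pole of order 1; residue (200/133) - ((745/10374)*sqrt(13))*i.
At 1/5: a pole of order 1; residue -400/133.

Denominator factor (ε - 1/5): pole of order 1 at 1/5, modulus 1/5.
Denominator factor (ε**2 - 4*ε/11 + 1): discriminant -468/121, complex-conjugate roots (2/11) + ((3/11)*sqrt(13))*i and (2/11) - ((3/11)*sqrt(13))*i; poles of order 1, moduli 1 and 1.
The radius of convergence is the smallest modulus among the singular points: 1/5.
The factor ε**2 - 4*ε/11 + 1 splits as (ε - a)(ε - a') with a = (2/11) - ((3/11)*sqrt(13))*i, a' = (2/11) + ((3/11)*sqrt(13))*i. At the order-1 pole a set g(ε) = (ε - a)*f(ε) = [(5*ε/11 - 3)/(ε - 1/5)] / (ε - a').
Simple pole: residue = g(a) at a = (2/11) - ((3/11)*sqrt(13))*i, which is (200/133) + ((745/10374)*sqrt(13))*i.
The factor ε**2 - 4*ε/11 + 1 splits as (ε - a)(ε - a') with a = (2/11) + ((3/11)*sqrt(13))*i, a' = (2/11) - ((3/11)*sqrt(13))*i. At the order-1 pole a set g(ε) = (ε - a)*f(ε) = [(5*ε/11 - 3)/(ε - 1/5)] / (ε - a').
Simple pole: residue = g(a) at a = (2/11) + ((3/11)*sqrt(13))*i, which is (200/133) - ((745/10374)*sqrt(13))*i.
At the order-1 pole 1/5 set g(ε) = (ε - (1/5))*f(ε) = (5*ε/11 - 3)/(ε**2 - 4*ε/11 + 1).
Simple pole: residue = g(a) at a = 1/5, which is -400/133.
List the singular points by increasing real part (a conjugate pair: the negative imaginary part first).


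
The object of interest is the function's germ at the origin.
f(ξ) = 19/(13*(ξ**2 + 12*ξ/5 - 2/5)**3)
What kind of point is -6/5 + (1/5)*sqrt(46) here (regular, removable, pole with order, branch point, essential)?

The denominator factor ξ**2 + 12*ξ/5 - 2/5 vanishes at -6/5 + (1/5)*sqrt(46) and appears to the power 3; the numerator there equals 19/13, nonzero, and no other factor vanishes.
Hence a pole whose order is the multiplicity, 3.

The point is a pole of order 3.


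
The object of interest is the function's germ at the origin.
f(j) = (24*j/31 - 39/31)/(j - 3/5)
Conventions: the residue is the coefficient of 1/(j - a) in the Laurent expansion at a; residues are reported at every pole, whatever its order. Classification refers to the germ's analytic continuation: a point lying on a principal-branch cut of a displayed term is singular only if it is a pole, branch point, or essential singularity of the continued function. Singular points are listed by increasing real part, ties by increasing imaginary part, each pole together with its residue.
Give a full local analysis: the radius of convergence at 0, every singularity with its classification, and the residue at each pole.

Radius of convergence at 0: 3/5.
At 3/5: a pole of order 1; residue -123/155.

Denominator factor (j - 3/5): pole of order 1 at 3/5, modulus 3/5.
The radius of convergence is the smallest modulus among the singular points: 3/5.
At the order-1 pole 3/5 set g(j) = (j - (3/5))*f(j) = 24*j/31 - 39/31.
Simple pole: residue = g(a) at a = 3/5, which is -123/155.


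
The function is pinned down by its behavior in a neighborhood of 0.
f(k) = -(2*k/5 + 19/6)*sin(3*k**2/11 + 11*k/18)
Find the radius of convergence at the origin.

The radius of convergence is infinite.

The factor -sin(3*k**2/11 + 11*k/18) is entire and contributes no finite singular point.
The polynomial part has no poles.
No finite singular points: the Taylor series at 0 converges everywhere.


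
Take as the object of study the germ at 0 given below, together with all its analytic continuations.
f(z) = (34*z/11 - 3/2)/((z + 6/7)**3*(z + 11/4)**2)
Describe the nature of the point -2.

The point is a regular point.

Denominator factors: z + 6/7 = -8/7 at z = -2; z + 11/4 = 3/4 at z = -2 — none vanishes.
So the germ continues analytically to -2.


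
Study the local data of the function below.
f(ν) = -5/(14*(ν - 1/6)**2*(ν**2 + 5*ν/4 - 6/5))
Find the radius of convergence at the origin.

The radius of convergence is 1/6.

Denominator factor (ν - 1/6)^2: pole of order 2 at 1/6, modulus 1/6.
Denominator factor (ν**2 + 5*ν/4 - 6/5): discriminant 509/80, real irrational roots -5/8 + (1/40)*sqrt(2545) and -5/8 - (1/40)*sqrt(2545); poles of order 1, moduli -5/8 + (1/40)*sqrt(2545) and 5/8 + (1/40)*sqrt(2545).
The radius of convergence is the smallest modulus among the singular points: 1/6.


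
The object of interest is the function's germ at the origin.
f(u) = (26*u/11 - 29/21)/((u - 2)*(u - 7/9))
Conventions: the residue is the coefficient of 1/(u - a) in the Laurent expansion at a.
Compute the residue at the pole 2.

The residue is 2319/847.

At the order-1 pole 2 set g(u) = (u - (2))*f(u) = (26*u/11 - 29/21)/(u - 7/9).
Simple pole: residue = g(a) at a = 2, which is 2319/847.


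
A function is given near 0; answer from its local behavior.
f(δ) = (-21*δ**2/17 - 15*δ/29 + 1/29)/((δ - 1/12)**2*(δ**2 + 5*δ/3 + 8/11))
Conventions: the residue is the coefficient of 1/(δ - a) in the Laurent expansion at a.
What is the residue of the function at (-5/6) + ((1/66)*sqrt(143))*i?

The residue is (41220608/104772853) + ((155370832/1362047089)*sqrt(143))*i.


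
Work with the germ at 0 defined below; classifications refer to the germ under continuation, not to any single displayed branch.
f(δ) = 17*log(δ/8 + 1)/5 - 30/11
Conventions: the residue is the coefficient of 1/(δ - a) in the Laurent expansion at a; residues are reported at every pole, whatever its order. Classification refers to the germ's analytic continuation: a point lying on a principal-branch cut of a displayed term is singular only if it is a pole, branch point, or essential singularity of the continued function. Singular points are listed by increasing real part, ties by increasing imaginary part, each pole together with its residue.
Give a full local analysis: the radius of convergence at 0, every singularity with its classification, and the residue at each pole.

Branch term (17/5)*log(1 - δ/(-8)): its argument vanishes at δ = -8, a logarithmic branch point, modulus 8.
The radius of convergence is the smallest modulus among the singular points: 8.

Radius of convergence at 0: 8.
At -8: a logarithmic branch point.


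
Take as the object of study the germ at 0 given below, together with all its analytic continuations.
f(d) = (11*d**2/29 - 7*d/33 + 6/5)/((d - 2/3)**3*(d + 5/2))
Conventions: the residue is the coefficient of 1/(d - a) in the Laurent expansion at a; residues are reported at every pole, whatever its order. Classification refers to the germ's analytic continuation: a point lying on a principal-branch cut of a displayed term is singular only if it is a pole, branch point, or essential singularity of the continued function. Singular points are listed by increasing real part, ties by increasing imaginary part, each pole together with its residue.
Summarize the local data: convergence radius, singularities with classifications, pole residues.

Denominator factor (d + 5/2): pole of order 1 at -5/2, modulus 5/2.
Denominator factor (d - 2/3)^3: pole of order 3 at 2/3, modulus 2/3.
The radius of convergence is the smallest modulus among the singular points: 2/3.
At the order-1 pole -5/2 set g(d) = (d - (-5/2))*f(d) = (11*d**2/29 - 7*d/33 + 6/5)/(d - 2/3)**3.
Simple pole: residue = g(a) at a = -5/2, which is -1412874/10940105.
At the order-3 pole 2/3 set g(d) = (d - (2/3))^3*f(d) = (11*d**2/29 - 7*d/33 + 6/5)/(d + 5/2).
Order-3 pole: residue = g''(a)/2; g''(2/3) = 2825748/10940105, so the residue is 1412874/10940105.
List the singular points by increasing real part (a conjugate pair: the negative imaginary part first).

Radius of convergence at 0: 2/3.
At -5/2: a pole of order 1; residue -1412874/10940105.
At 2/3: a pole of order 3; residue 1412874/10940105.


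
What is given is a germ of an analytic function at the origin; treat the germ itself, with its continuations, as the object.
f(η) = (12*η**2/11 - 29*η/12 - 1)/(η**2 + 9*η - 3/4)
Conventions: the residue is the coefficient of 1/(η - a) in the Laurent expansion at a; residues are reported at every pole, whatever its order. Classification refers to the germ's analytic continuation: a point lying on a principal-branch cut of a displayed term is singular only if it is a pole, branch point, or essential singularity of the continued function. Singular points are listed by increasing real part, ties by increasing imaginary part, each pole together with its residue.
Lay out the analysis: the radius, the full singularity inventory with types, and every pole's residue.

Radius of convergence at 0: -9/2 + sqrt(21).
At -9/2 - sqrt(21): a pole of order 1; residue -1615/264 - (439/336)*sqrt(21).
At -9/2 + sqrt(21): a pole of order 1; residue -1615/264 + (439/336)*sqrt(21).

Denominator factor (η**2 + 9*η - 3/4): discriminant 84, real irrational roots -9/2 + sqrt(21) and -9/2 - sqrt(21); poles of order 1, moduli -9/2 + sqrt(21) and 9/2 + sqrt(21).
The radius of convergence is the smallest modulus among the singular points: -9/2 + sqrt(21).
The factor η**2 + 9*η - 3/4 splits as (η - a)(η - a') with a = -9/2 - sqrt(21), a' = -9/2 + sqrt(21). At the order-1 pole a set g(η) = (η - a)*f(η) = [12*η**2/11 - 29*η/12 - 1] / (η - a').
Simple pole: residue = g(a) at a = -9/2 - sqrt(21), which is -1615/264 - (439/336)*sqrt(21).
The factor η**2 + 9*η - 3/4 splits as (η - a)(η - a') with a = -9/2 + sqrt(21), a' = -9/2 - sqrt(21). At the order-1 pole a set g(η) = (η - a)*f(η) = [12*η**2/11 - 29*η/12 - 1] / (η - a').
Simple pole: residue = g(a) at a = -9/2 + sqrt(21), which is -1615/264 + (439/336)*sqrt(21).
List the singular points by increasing real part (a conjugate pair: the negative imaginary part first).


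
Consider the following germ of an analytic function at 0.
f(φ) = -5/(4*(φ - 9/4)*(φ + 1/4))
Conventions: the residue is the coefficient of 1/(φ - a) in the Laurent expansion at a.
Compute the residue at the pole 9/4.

The residue is -1/2.

At the order-1 pole 9/4 set g(φ) = (φ - (9/4))*f(φ) = -5/(4*(φ + 1/4)).
Simple pole: residue = g(a) at a = 9/4, which is -1/2.


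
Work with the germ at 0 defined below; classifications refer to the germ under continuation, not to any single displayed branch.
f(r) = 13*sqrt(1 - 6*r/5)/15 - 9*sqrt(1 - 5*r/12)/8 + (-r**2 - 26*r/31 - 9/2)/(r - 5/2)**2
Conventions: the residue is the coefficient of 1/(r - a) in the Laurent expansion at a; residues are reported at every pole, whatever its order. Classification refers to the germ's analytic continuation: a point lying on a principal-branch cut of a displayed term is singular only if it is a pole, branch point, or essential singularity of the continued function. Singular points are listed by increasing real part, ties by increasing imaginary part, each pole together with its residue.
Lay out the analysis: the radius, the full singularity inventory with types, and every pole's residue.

Radius of convergence at 0: 5/6.
At 5/6: an algebraic (square-root) branch point.
At 12/5: an algebraic (square-root) branch point.
At 5/2: a pole of order 2; residue -181/31.

Denominator factor (r - 5/2)^2: pole of order 2 at 5/2, modulus 5/2.
Branch term (13/15)*sqrt(1 - r/(5/6)): its argument vanishes at r = 5/6, a square-root branch point, modulus 5/6.
Branch term (-9/8)*sqrt(1 - r/(12/5)): its argument vanishes at r = 12/5, a square-root branch point, modulus 12/5.
The radius of convergence is the smallest modulus among the singular points: 5/6.
The branch terms are analytic at 5/2 and contribute nothing to the residue; only the rational part matters.
At the order-2 pole 5/2 set g(r) = (r - (5/2))^2*(rational part) = -r**2 - 26*r/31 - 9/2.
Order-2 pole: residue = g'(a); g'(5/2) = -181/31, so the residue is -181/31.
List the singular points by increasing real part (a conjugate pair: the negative imaginary part first).


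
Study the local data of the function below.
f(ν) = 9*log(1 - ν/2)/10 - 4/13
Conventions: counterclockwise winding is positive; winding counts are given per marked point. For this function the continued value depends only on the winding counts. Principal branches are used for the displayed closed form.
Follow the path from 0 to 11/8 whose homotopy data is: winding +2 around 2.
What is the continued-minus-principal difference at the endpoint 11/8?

Continued minus principal equals (18/5)*pi*i.

The rational part is single-valued and drops out of the difference; each branch term changes only by its own monodromy.
(9/10)*log(1 - ν/(2)): each positive loop around 2 adds 2*pi*i to the log, so winding +2 contributes (9/10)*(2)*2*pi*i = (18/5)*pi*i.
Summing the contributions at ν = 11/8 gives (18/5)*pi*i.


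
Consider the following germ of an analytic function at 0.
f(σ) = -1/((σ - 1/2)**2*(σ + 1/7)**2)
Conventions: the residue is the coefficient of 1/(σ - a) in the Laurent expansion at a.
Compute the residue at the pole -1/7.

At the order-2 pole -1/7 set g(σ) = (σ - (-1/7))^2*f(σ) = -1/(σ - 1/2)**2.
Order-2 pole: residue = g'(a); g'(-1/7) = -5488/729, so the residue is -5488/729.

The residue is -5488/729.


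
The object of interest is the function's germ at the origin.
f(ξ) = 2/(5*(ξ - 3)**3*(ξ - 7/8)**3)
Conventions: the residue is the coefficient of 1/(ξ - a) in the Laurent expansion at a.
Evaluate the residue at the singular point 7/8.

The residue is -393216/7099285.

At the order-3 pole 7/8 set g(ξ) = (ξ - (7/8))^3*f(ξ) = 2/(5*(ξ - 3)**3).
Order-3 pole: residue = g''(a)/2; g''(7/8) = -786432/7099285, so the residue is -393216/7099285.


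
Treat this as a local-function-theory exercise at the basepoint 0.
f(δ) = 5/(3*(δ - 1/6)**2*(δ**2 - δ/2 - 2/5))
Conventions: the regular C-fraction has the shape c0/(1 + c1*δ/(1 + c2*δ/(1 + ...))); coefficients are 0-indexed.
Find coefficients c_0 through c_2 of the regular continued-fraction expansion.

Taylor coefficients (expand at 0): a_0 = -150, a_1 = -3225/2, a_2 = -116475/8.
c0 = a_0 = -150. Peel one level at a time: if S = 1 + c*δ/S' with S'(0) = 1, then c is the δ-coefficient of S and S' = c*δ/(S - 1).
S_1 = c0/f = 1 + (-43/4)*δ + (37/2)*δ^2 + ...; c1 = -43/4.
S_2 = c1*δ/(S_1 - 1) = 1 + (74/43)*δ + ...; c2 = 74/43.

The regular C-fraction coefficients are [-150, -43/4, 74/43].


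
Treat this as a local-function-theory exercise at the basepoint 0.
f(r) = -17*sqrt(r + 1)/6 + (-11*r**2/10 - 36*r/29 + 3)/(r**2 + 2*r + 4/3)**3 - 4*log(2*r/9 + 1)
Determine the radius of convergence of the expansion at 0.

Denominator factor (r**2 + 2*r + 4/3)^3: discriminant -4/3, complex-conjugate roots (-1) + ((1/3)*sqrt(3))*i and (-1) - ((1/3)*sqrt(3))*i; poles of order 3, moduli (2/3)*sqrt(3) and (2/3)*sqrt(3).
Branch term (-4)*log(1 - r/(-9/2)): its argument vanishes at r = -9/2, a logarithmic branch point, modulus 9/2.
Branch term (-17/6)*sqrt(1 - r/(-1)): its argument vanishes at r = -1, a square-root branch point, modulus 1.
The radius of convergence is the smallest modulus among the singular points: 1.

The radius of convergence is 1.


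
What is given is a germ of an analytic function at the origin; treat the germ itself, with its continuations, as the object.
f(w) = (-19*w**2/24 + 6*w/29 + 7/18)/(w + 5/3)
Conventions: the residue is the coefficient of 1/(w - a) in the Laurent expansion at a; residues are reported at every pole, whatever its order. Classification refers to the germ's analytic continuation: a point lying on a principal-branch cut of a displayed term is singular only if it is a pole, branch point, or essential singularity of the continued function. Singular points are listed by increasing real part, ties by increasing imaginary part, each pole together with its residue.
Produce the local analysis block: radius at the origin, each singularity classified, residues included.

Radius of convergence at 0: 5/3.
At -5/3: a pole of order 1; residue -13499/6264.

Denominator factor (w + 5/3): pole of order 1 at -5/3, modulus 5/3.
The radius of convergence is the smallest modulus among the singular points: 5/3.
At the order-1 pole -5/3 set g(w) = (w - (-5/3))*f(w) = -19*w**2/24 + 6*w/29 + 7/18.
Simple pole: residue = g(a) at a = -5/3, which is -13499/6264.


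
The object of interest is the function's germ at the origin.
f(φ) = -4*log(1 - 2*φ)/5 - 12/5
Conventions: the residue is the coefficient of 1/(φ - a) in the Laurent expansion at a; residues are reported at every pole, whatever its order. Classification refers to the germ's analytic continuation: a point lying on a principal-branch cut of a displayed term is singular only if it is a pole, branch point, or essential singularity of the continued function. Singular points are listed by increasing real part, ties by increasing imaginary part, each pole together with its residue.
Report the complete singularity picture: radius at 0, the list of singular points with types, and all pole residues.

Radius of convergence at 0: 1/2.
At 1/2: a logarithmic branch point.

Branch term (-4/5)*log(1 - φ/(1/2)): its argument vanishes at φ = 1/2, a logarithmic branch point, modulus 1/2.
The radius of convergence is the smallest modulus among the singular points: 1/2.


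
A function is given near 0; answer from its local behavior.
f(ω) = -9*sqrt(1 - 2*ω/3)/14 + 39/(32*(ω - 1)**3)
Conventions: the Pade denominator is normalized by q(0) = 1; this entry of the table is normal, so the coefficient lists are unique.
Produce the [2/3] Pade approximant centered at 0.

Taylor coefficients needed (expand at 0): a_0 = -417/224, a_1 = -771/224, a_2 = -815/112, a_3 = -4091/336, a_4 = -36845/2016, a_5 = -22111/864.
Write the denominator as Q(ω) = 1 + q1*ω + q2*ω^2 + q3*ω^3. Requiring Q*f - P = O(ω^6) with deg P <= 2 kills the coefficients of ω^3..ω^5 in Q*f:
  ω^3: a_3 + q1*a_2 + q2*a_1 + q3*a_0 = 0, i.e. -4091/336 + (-815/112)*q1 + (-771/224)*q2 + (-417/224)*q3 = 0.
  ω^4: a_4 + q1*a_3 + q2*a_2 + q3*a_1 = 0, i.e. -36845/2016 + (-4091/336)*q1 + (-815/112)*q2 + (-771/224)*q3 = 0.
  ω^5: a_5 + q1*a_4 + q2*a_3 + q3*a_2 = 0, i.e. -22111/864 + (-36845/2016)*q1 + (-4091/336)*q2 + (-815/112)*q3 = 0.
Solving this linear system: q1 = -4801878085/2055714243, q2 = 2812142303/2055714243, q3 = 376126505/6167142729.
The numerator is Q*f truncated at degree 2: P0 = a_0 = -417/224; P1 = a_1 + q1*a_0 = 4969374763/5481904648; P2 = a_2 + q1*a_1 + q2*a_0 = -19553084593/10963809296.

The Pade approximant has numerator coefficients [-417/224, 4969374763/5481904648, -19553084593/10963809296]; denominator coefficients [1, -4801878085/2055714243, 2812142303/2055714243, 376126505/6167142729].


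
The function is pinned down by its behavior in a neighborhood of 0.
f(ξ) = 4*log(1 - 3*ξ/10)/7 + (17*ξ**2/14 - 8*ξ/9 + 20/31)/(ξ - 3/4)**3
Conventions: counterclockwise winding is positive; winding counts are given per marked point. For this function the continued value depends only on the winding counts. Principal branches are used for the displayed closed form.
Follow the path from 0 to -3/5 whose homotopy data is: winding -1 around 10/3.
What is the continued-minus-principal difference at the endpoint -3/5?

Continued minus principal equals -(8/7)*pi*i.

The rational part is single-valued and drops out of the difference; each branch term changes only by its own monodromy.
(4/7)*log(1 - ξ/(10/3)): each positive loop around 10/3 adds 2*pi*i to the log, so winding -1 contributes (4/7)*(-1)*2*pi*i = -(8/7)*pi*i.
Summing the contributions at ξ = -3/5 gives -(8/7)*pi*i.


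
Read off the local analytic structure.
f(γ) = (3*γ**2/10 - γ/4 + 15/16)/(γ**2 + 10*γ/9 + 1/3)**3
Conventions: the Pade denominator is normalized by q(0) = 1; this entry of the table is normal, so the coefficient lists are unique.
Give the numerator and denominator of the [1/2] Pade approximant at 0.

Taylor coefficients needed (expand at 0): a_0 = 405/16, a_1 = -2079/8, a_2 = 122823/80, a_3 = -27231/4.
Write the denominator as Q(γ) = 1 + q1*γ + q2*γ^2. Requiring Q*f - P = O(γ^4) with deg P <= 1 kills the coefficients of γ^2..γ^3 in Q*f:
  γ^2: a_2 + q1*a_1 + q2*a_0 = 0, i.e. 122823/80 + (-2079/8)*q1 + (405/16)*q2 = 0.
  γ^3: a_3 + q1*a_2 + q2*a_1 = 0, i.e. -27231/4 + (122823/80)*q1 + (-2079/8)*q2 = 0.
Solving this linear system: q1 = 1193938/151035, q2 = 46454809/2265525.
The numerator is Q*f truncated at degree 1: P0 = a_0 = 405/16; P1 = a_1 + q1*a_0 = -601911/10069.

The Pade approximant has numerator coefficients [405/16, -601911/10069]; denominator coefficients [1, 1193938/151035, 46454809/2265525].


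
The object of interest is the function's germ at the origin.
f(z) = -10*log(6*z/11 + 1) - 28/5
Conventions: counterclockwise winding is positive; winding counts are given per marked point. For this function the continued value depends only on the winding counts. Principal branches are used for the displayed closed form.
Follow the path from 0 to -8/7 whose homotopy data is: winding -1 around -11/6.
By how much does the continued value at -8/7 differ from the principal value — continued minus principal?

Continued minus principal equals (20)*pi*i.

The rational part is single-valued and drops out of the difference; each branch term changes only by its own monodromy.
(-10)*log(1 - z/(-11/6)): each positive loop around -11/6 adds 2*pi*i to the log, so winding -1 contributes (-10)*(-1)*2*pi*i = (20)*pi*i.
Summing the contributions at z = -8/7 gives (20)*pi*i.


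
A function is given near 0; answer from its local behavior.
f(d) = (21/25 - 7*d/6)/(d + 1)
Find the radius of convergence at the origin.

Denominator factor (d + 1): pole of order 1 at -1, modulus 1.
The radius of convergence is the smallest modulus among the singular points: 1.

The radius of convergence is 1.


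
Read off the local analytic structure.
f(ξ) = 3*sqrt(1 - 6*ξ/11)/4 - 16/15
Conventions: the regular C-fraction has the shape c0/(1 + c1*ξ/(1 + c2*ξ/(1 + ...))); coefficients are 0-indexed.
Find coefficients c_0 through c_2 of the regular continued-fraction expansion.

Taylor coefficients (expand at 0): a_0 = -19/60, a_1 = -9/44, a_2 = -27/968.
c0 = a_0 = -19/60. Peel one level at a time: if S = 1 + c*ξ/S' with S'(0) = 1, then c is the ξ-coefficient of S and S' = c*ξ/(S - 1).
S_1 = c0/f = 1 + (-135/209)*ξ + (28755/87362)*ξ^2 + ...; c1 = -135/209.
S_2 = c1*ξ/(S_1 - 1) = 1 + (213/418)*ξ + ...; c2 = 213/418.

The regular C-fraction coefficients are [-19/60, -135/209, 213/418].


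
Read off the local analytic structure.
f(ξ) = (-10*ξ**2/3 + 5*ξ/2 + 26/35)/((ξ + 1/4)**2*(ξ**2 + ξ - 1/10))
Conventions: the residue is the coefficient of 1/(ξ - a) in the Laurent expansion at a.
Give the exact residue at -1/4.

At the order-2 pole -1/4 set g(ξ) = (ξ - (-1/4))^2*f(ξ) = (-10*ξ**2/3 + 5*ξ/2 + 26/35)/(ξ**2 + ξ - 1/10).
Order-2 pole: residue = g'(a); g'(-1/4) = -51640/3703, so the residue is -51640/3703.

The residue is -51640/3703.


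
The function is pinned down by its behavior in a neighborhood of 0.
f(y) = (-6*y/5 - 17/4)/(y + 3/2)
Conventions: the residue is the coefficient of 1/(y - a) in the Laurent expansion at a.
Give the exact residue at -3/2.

At the order-1 pole -3/2 set g(y) = (y - (-3/2))*f(y) = -6*y/5 - 17/4.
Simple pole: residue = g(a) at a = -3/2, which is -49/20.

The residue is -49/20.


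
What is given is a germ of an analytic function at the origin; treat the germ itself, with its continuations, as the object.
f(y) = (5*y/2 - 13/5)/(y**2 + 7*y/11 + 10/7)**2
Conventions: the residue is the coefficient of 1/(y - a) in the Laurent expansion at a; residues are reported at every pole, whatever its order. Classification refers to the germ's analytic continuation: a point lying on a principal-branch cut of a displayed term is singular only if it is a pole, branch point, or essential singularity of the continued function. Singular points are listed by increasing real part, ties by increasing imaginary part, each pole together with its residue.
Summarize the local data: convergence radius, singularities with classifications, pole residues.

Radius of convergence at 0: (1/7)*sqrt(70).
At (-7/22) - ((1/154)*sqrt(31479))*i: a pole of order 2; residue -((70301/22470010)*sqrt(31479))*i.
At (-7/22) + ((1/154)*sqrt(31479))*i: a pole of order 2; residue ((70301/22470010)*sqrt(31479))*i.

Denominator factor (y**2 + 7*y/11 + 10/7)^2: discriminant -4497/847, complex-conjugate roots (-7/22) + ((1/154)*sqrt(31479))*i and (-7/22) - ((1/154)*sqrt(31479))*i; poles of order 2, moduli (1/7)*sqrt(70) and (1/7)*sqrt(70).
The radius of convergence is the smallest modulus among the singular points: (1/7)*sqrt(70).
The factor y**2 + 7*y/11 + 10/7 splits as (y - a)(y - a') with a = (-7/22) - ((1/154)*sqrt(31479))*i, a' = (-7/22) + ((1/154)*sqrt(31479))*i. At the order-2 pole a set g(y) = (y - a)^2*f(y) = [5*y/2 - 13/5] / (y - a')^2.
Order-2 pole: residue = g'(a); g'((-7/22) - ((1/154)*sqrt(31479))*i) = -((70301/22470010)*sqrt(31479))*i, so the residue is -((70301/22470010)*sqrt(31479))*i.
The factor y**2 + 7*y/11 + 10/7 splits as (y - a)(y - a') with a = (-7/22) + ((1/154)*sqrt(31479))*i, a' = (-7/22) - ((1/154)*sqrt(31479))*i. At the order-2 pole a set g(y) = (y - a)^2*f(y) = [5*y/2 - 13/5] / (y - a')^2.
Order-2 pole: residue = g'(a); g'((-7/22) + ((1/154)*sqrt(31479))*i) = ((70301/22470010)*sqrt(31479))*i, so the residue is ((70301/22470010)*sqrt(31479))*i.
List the singular points by increasing real part (a conjugate pair: the negative imaginary part first).


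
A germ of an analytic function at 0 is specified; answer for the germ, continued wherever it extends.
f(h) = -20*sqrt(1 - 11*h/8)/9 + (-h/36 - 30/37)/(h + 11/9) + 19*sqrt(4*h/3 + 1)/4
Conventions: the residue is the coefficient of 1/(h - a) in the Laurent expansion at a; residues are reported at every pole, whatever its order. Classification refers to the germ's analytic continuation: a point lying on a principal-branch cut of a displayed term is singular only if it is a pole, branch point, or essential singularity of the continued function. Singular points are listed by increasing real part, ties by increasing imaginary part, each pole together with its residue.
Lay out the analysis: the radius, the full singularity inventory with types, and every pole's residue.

Denominator factor (h + 11/9): pole of order 1 at -11/9, modulus 11/9.
Branch term (-20/9)*sqrt(1 - h/(8/11)): its argument vanishes at h = 8/11, a square-root branch point, modulus 8/11.
Branch term (19/4)*sqrt(1 - h/(-3/4)): its argument vanishes at h = -3/4, a square-root branch point, modulus 3/4.
The radius of convergence is the smallest modulus among the singular points: 8/11.
The branch terms are analytic at -11/9 and contribute nothing to the residue; only the rational part matters.
At the order-1 pole -11/9 set g(h) = (h - (-11/9))*(rational part) = -h/36 - 30/37.
Simple pole: residue = g(a) at a = -11/9, which is -9313/11988.
List the singular points by increasing real part (a conjugate pair: the negative imaginary part first).

Radius of convergence at 0: 8/11.
At -11/9: a pole of order 1; residue -9313/11988.
At -3/4: an algebraic (square-root) branch point.
At 8/11: an algebraic (square-root) branch point.


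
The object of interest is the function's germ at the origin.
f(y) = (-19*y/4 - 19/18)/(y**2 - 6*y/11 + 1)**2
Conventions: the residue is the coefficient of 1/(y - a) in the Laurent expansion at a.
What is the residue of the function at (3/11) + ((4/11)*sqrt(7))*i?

The residue is ((2299/9216)*sqrt(7))*i.

The factor y**2 - 6*y/11 + 1 splits as (y - a)(y - a') with a = (3/11) + ((4/11)*sqrt(7))*i, a' = (3/11) - ((4/11)*sqrt(7))*i. At the order-2 pole a set g(y) = (y - a)^2*f(y) = [-19*y/4 - 19/18] / (y - a')^2.
Order-2 pole: residue = g'(a); g'((3/11) + ((4/11)*sqrt(7))*i) = ((2299/9216)*sqrt(7))*i, so the residue is ((2299/9216)*sqrt(7))*i.


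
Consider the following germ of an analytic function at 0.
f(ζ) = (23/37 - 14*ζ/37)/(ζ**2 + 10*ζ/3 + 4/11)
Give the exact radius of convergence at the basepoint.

Denominator factor (ζ**2 + 10*ζ/3 + 4/11): discriminant 956/99, real irrational roots -5/3 + (1/33)*sqrt(2629) and -5/3 - (1/33)*sqrt(2629); poles of order 1, moduli 5/3 - (1/33)*sqrt(2629) and 5/3 + (1/33)*sqrt(2629).
The radius of convergence is the smallest modulus among the singular points: 5/3 - (1/33)*sqrt(2629).

The radius of convergence is 5/3 - (1/33)*sqrt(2629).


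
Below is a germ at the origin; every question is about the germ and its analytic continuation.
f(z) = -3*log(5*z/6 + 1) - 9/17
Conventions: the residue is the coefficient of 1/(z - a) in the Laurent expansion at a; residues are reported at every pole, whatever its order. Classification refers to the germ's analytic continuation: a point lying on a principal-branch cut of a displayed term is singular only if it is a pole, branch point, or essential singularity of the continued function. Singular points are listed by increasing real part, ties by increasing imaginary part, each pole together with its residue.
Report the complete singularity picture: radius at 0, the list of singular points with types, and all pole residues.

Radius of convergence at 0: 6/5.
At -6/5: a logarithmic branch point.

Branch term (-3)*log(1 - z/(-6/5)): its argument vanishes at z = -6/5, a logarithmic branch point, modulus 6/5.
The radius of convergence is the smallest modulus among the singular points: 6/5.


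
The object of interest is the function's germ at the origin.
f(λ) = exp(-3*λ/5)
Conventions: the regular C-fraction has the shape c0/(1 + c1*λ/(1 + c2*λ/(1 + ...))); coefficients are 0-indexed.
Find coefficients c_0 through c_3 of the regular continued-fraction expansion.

Taylor coefficients (expand at 0): a_0 = 1, a_1 = -3/5, a_2 = 9/50, a_3 = -9/250.
c0 = a_0 = 1. Peel one level at a time: if S = 1 + c*λ/S' with S'(0) = 1, then c is the λ-coefficient of S and S' = c*λ/(S - 1).
S_1 = c0/f = 1 + (3/5)*λ + (9/50)*λ^2 + ...; c1 = 3/5.
S_2 = c1*λ/(S_1 - 1) = 1 + (-3/10)*λ + (3/100)*λ^2 + ...; c2 = -3/10.
S_3 = c2*λ/(S_2 - 1) = 1 + (1/10)*λ + ...; c3 = 1/10.

The regular C-fraction coefficients are [1, 3/5, -3/10, 1/10].


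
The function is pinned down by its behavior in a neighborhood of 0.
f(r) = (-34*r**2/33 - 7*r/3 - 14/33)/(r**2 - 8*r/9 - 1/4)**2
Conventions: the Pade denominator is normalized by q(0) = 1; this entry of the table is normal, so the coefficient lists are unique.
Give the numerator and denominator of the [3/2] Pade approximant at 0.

The Pade approximant has numerator coefficients [-224/33, 190247285200/11029521921, 288842862800/11029521921, 371394924000/3676507307]; denominator coefficients [1, -2797559051/3008051433, -395253479708/27072462897].

Taylor coefficients needed (expand at 0): a_0 = -224/33, a_1 = 3248/297, a_2 = -55904/891, a_3 = 442496/2187, a_4 = -157592320/216513, a_5 = 1479035648/649539.
Write the denominator as Q(r) = 1 + q1*r + q2*r^2. Requiring Q*f - P = O(r^6) with deg P <= 3 kills the coefficients of r^4..r^5 in Q*f:
  r^4: a_4 + q1*a_3 + q2*a_2 = 0, i.e. -157592320/216513 + (442496/2187)*q1 + (-55904/891)*q2 = 0.
  r^5: a_5 + q1*a_4 + q2*a_3 = 0, i.e. 1479035648/649539 + (-157592320/216513)*q1 + (442496/2187)*q2 = 0.
Solving this linear system: q1 = -2797559051/3008051433, q2 = -395253479708/27072462897.
The numerator is Q*f truncated at degree 3: P0 = a_0 = -224/33; P1 = a_1 + q1*a_0 = 190247285200/11029521921; P2 = a_2 + q1*a_1 + q2*a_0 = 288842862800/11029521921; P3 = a_3 + q1*a_2 + q2*a_1 = 371394924000/3676507307.


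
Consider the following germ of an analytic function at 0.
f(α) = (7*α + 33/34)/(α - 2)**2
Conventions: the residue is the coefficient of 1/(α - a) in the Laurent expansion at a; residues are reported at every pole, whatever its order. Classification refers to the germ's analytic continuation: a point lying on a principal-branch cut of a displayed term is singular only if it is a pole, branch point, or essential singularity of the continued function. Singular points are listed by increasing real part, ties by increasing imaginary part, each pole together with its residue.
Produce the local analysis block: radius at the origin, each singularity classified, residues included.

Radius of convergence at 0: 2.
At 2: a pole of order 2; residue 7.

Denominator factor (α - 2)^2: pole of order 2 at 2, modulus 2.
The radius of convergence is the smallest modulus among the singular points: 2.
At the order-2 pole 2 set g(α) = (α - (2))^2*f(α) = 7*α + 33/34.
Order-2 pole: residue = g'(a); g'(2) = 7, so the residue is 7.


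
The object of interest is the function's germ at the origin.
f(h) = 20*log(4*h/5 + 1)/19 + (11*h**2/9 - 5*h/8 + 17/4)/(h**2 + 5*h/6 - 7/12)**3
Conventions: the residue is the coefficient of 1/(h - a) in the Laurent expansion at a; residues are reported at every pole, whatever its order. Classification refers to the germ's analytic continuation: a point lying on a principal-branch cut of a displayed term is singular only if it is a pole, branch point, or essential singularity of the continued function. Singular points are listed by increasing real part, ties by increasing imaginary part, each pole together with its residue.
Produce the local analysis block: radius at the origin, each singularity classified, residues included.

Radius of convergence at 0: -5/12 + (1/12)*sqrt(109).
At -5/12 - (1/12)*sqrt(109): a pole of order 3; residue -(205950/1295029)*sqrt(109).
At -5/4: a logarithmic branch point.
At -5/12 + (1/12)*sqrt(109): a pole of order 3; residue (205950/1295029)*sqrt(109).


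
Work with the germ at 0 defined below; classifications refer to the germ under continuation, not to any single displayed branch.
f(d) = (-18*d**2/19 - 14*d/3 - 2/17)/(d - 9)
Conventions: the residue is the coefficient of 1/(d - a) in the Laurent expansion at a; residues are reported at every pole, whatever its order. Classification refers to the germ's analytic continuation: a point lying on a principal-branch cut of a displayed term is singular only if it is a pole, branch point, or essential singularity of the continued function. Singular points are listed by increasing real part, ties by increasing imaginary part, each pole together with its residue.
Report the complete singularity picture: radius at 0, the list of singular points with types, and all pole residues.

Denominator factor (d - 9): pole of order 1 at 9, modulus 9.
The radius of convergence is the smallest modulus among the singular points: 9.
At the order-1 pole 9 set g(d) = (d - (9))*f(d) = -18*d**2/19 - 14*d/3 - 2/17.
Simple pole: residue = g(a) at a = 9, which is -38390/323.

Radius of convergence at 0: 9.
At 9: a pole of order 1; residue -38390/323.


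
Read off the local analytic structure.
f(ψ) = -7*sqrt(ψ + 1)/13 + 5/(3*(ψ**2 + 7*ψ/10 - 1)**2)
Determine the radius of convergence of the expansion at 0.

The radius of convergence is -7/20 + (1/20)*sqrt(449).

Denominator factor (ψ**2 + 7*ψ/10 - 1)^2: discriminant 449/100, real irrational roots -7/20 + (1/20)*sqrt(449) and -7/20 - (1/20)*sqrt(449); poles of order 2, moduli -7/20 + (1/20)*sqrt(449) and 7/20 + (1/20)*sqrt(449).
Branch term (-7/13)*sqrt(1 - ψ/(-1)): its argument vanishes at ψ = -1, a square-root branch point, modulus 1.
The radius of convergence is the smallest modulus among the singular points: -7/20 + (1/20)*sqrt(449).


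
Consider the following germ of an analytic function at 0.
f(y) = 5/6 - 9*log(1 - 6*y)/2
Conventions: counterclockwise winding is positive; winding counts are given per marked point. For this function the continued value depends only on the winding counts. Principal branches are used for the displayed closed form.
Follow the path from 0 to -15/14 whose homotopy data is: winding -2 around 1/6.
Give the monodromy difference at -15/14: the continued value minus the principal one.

Continued minus principal equals (18)*pi*i.

The rational part is single-valued and drops out of the difference; each branch term changes only by its own monodromy.
(-9/2)*log(1 - y/(1/6)): each positive loop around 1/6 adds 2*pi*i to the log, so winding -2 contributes (-9/2)*(-2)*2*pi*i = (18)*pi*i.
Summing the contributions at y = -15/14 gives (18)*pi*i.


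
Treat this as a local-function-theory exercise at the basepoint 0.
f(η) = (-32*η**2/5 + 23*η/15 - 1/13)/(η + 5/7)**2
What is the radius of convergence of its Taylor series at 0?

Denominator factor (η + 5/7)^2: pole of order 2 at -5/7, modulus 5/7.
The radius of convergence is the smallest modulus among the singular points: 5/7.

The radius of convergence is 5/7.


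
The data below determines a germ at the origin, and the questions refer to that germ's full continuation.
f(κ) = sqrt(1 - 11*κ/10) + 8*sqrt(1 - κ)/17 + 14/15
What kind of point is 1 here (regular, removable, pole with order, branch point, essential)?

The point is an algebraic (square-root) branch point.

The term (8/17)*sqrt(1 - κ/(1)) has argument 1 - 1/(1) = 0 at 1: a square-root (algebraic, two-sheeted) branch point; the remaining terms are analytic or single-valued there.


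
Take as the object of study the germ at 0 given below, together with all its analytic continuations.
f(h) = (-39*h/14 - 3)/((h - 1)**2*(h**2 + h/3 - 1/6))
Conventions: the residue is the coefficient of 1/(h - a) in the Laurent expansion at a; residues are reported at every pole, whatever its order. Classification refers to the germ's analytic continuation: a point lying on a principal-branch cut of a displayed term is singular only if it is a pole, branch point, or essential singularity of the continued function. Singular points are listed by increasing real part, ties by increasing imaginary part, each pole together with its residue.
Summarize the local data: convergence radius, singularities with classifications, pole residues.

Radius of convergence at 0: -1/6 + (1/6)*sqrt(7).
At -1/6 - (1/6)*sqrt(7): a pole of order 1; residue -369/98 + (1125/686)*sqrt(7).
At -1/6 + (1/6)*sqrt(7): a pole of order 1; residue -369/98 - (1125/686)*sqrt(7).
At 1: a pole of order 2; residue 369/49.


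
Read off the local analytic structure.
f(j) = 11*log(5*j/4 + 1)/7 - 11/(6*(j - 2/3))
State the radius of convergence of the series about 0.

Denominator factor (j - 2/3): pole of order 1 at 2/3, modulus 2/3.
Branch term (11/7)*log(1 - j/(-4/5)): its argument vanishes at j = -4/5, a logarithmic branch point, modulus 4/5.
The radius of convergence is the smallest modulus among the singular points: 2/3.

The radius of convergence is 2/3.


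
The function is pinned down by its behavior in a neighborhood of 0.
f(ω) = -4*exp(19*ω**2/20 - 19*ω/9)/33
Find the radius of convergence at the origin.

The factor exp(19*ω**2/20 - 19*ω/9) is entire and contributes no finite singular point.
The polynomial part has no poles.
No finite singular points: the Taylor series at 0 converges everywhere.

The radius of convergence is infinite.


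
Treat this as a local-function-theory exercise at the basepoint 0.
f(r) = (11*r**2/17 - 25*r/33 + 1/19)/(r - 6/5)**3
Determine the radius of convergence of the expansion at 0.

The radius of convergence is 6/5.

Denominator factor (r - 6/5)^3: pole of order 3 at 6/5, modulus 6/5.
The radius of convergence is the smallest modulus among the singular points: 6/5.


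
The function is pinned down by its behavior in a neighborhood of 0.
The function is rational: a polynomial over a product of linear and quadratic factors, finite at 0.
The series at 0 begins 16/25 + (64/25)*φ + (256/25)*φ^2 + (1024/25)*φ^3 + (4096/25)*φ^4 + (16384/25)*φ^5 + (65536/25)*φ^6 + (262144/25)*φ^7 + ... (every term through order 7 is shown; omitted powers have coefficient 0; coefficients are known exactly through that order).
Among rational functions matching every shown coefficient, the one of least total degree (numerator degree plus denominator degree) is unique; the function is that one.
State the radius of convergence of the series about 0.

No rational of total degree below 1 reproduces all 8 coefficients; solving the [0/1] Pade equations on them gives f(φ) = -4/(25*(φ - 1/4)), whose expansion matches every shown term.
Denominator factor (φ - 1/4): pole of order 1 at 1/4, modulus 1/4.
The radius of convergence is the smallest modulus among the singular points: 1/4.

The radius of convergence is 1/4.
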